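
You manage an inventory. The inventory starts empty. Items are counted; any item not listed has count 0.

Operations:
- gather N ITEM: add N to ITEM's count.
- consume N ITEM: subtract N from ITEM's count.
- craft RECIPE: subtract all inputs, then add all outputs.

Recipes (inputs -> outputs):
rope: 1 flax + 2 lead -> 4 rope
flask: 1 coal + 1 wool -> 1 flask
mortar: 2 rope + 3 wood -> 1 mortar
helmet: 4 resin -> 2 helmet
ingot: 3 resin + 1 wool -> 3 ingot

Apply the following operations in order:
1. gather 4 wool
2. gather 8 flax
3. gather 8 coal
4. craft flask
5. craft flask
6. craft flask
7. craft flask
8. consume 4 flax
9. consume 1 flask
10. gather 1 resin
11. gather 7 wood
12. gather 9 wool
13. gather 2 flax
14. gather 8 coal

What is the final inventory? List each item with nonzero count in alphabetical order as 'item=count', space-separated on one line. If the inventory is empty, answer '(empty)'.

Answer: coal=12 flask=3 flax=6 resin=1 wood=7 wool=9

Derivation:
After 1 (gather 4 wool): wool=4
After 2 (gather 8 flax): flax=8 wool=4
After 3 (gather 8 coal): coal=8 flax=8 wool=4
After 4 (craft flask): coal=7 flask=1 flax=8 wool=3
After 5 (craft flask): coal=6 flask=2 flax=8 wool=2
After 6 (craft flask): coal=5 flask=3 flax=8 wool=1
After 7 (craft flask): coal=4 flask=4 flax=8
After 8 (consume 4 flax): coal=4 flask=4 flax=4
After 9 (consume 1 flask): coal=4 flask=3 flax=4
After 10 (gather 1 resin): coal=4 flask=3 flax=4 resin=1
After 11 (gather 7 wood): coal=4 flask=3 flax=4 resin=1 wood=7
After 12 (gather 9 wool): coal=4 flask=3 flax=4 resin=1 wood=7 wool=9
After 13 (gather 2 flax): coal=4 flask=3 flax=6 resin=1 wood=7 wool=9
After 14 (gather 8 coal): coal=12 flask=3 flax=6 resin=1 wood=7 wool=9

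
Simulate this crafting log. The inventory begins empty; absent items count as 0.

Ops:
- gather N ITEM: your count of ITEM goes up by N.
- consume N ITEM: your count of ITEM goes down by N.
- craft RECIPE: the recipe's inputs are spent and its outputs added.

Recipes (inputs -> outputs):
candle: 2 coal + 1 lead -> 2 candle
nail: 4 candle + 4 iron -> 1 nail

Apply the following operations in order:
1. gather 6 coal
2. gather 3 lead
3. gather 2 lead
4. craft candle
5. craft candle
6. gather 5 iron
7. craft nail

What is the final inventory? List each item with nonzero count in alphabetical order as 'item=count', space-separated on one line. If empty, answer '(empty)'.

Answer: coal=2 iron=1 lead=3 nail=1

Derivation:
After 1 (gather 6 coal): coal=6
After 2 (gather 3 lead): coal=6 lead=3
After 3 (gather 2 lead): coal=6 lead=5
After 4 (craft candle): candle=2 coal=4 lead=4
After 5 (craft candle): candle=4 coal=2 lead=3
After 6 (gather 5 iron): candle=4 coal=2 iron=5 lead=3
After 7 (craft nail): coal=2 iron=1 lead=3 nail=1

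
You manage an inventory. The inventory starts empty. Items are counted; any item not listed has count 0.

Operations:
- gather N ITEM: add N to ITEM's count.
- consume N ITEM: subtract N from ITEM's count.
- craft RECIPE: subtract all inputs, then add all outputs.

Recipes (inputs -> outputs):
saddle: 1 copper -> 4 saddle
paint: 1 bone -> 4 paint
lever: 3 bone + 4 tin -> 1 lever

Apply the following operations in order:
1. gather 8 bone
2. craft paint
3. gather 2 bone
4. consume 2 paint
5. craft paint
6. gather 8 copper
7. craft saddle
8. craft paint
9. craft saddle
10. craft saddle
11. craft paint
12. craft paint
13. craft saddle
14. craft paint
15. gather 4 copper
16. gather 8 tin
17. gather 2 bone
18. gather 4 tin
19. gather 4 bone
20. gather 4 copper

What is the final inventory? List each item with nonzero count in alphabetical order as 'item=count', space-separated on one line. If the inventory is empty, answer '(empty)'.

After 1 (gather 8 bone): bone=8
After 2 (craft paint): bone=7 paint=4
After 3 (gather 2 bone): bone=9 paint=4
After 4 (consume 2 paint): bone=9 paint=2
After 5 (craft paint): bone=8 paint=6
After 6 (gather 8 copper): bone=8 copper=8 paint=6
After 7 (craft saddle): bone=8 copper=7 paint=6 saddle=4
After 8 (craft paint): bone=7 copper=7 paint=10 saddle=4
After 9 (craft saddle): bone=7 copper=6 paint=10 saddle=8
After 10 (craft saddle): bone=7 copper=5 paint=10 saddle=12
After 11 (craft paint): bone=6 copper=5 paint=14 saddle=12
After 12 (craft paint): bone=5 copper=5 paint=18 saddle=12
After 13 (craft saddle): bone=5 copper=4 paint=18 saddle=16
After 14 (craft paint): bone=4 copper=4 paint=22 saddle=16
After 15 (gather 4 copper): bone=4 copper=8 paint=22 saddle=16
After 16 (gather 8 tin): bone=4 copper=8 paint=22 saddle=16 tin=8
After 17 (gather 2 bone): bone=6 copper=8 paint=22 saddle=16 tin=8
After 18 (gather 4 tin): bone=6 copper=8 paint=22 saddle=16 tin=12
After 19 (gather 4 bone): bone=10 copper=8 paint=22 saddle=16 tin=12
After 20 (gather 4 copper): bone=10 copper=12 paint=22 saddle=16 tin=12

Answer: bone=10 copper=12 paint=22 saddle=16 tin=12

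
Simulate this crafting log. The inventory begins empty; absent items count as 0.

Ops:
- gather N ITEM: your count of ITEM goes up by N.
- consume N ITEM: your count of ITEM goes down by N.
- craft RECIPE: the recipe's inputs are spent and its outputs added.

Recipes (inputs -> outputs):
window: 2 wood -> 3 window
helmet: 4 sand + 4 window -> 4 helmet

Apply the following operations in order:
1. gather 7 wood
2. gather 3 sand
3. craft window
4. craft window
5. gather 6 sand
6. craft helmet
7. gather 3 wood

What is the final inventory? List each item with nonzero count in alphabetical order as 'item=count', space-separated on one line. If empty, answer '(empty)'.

After 1 (gather 7 wood): wood=7
After 2 (gather 3 sand): sand=3 wood=7
After 3 (craft window): sand=3 window=3 wood=5
After 4 (craft window): sand=3 window=6 wood=3
After 5 (gather 6 sand): sand=9 window=6 wood=3
After 6 (craft helmet): helmet=4 sand=5 window=2 wood=3
After 7 (gather 3 wood): helmet=4 sand=5 window=2 wood=6

Answer: helmet=4 sand=5 window=2 wood=6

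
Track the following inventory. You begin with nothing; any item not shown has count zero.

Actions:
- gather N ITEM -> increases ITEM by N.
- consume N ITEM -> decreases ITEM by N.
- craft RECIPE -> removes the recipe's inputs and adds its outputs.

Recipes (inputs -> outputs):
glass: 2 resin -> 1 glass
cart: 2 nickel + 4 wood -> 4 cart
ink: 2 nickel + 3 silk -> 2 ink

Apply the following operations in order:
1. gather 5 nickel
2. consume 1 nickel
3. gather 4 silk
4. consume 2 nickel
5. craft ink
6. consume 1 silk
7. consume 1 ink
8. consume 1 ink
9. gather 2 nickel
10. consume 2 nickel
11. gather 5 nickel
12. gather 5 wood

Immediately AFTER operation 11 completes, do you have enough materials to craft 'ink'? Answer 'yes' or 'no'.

After 1 (gather 5 nickel): nickel=5
After 2 (consume 1 nickel): nickel=4
After 3 (gather 4 silk): nickel=4 silk=4
After 4 (consume 2 nickel): nickel=2 silk=4
After 5 (craft ink): ink=2 silk=1
After 6 (consume 1 silk): ink=2
After 7 (consume 1 ink): ink=1
After 8 (consume 1 ink): (empty)
After 9 (gather 2 nickel): nickel=2
After 10 (consume 2 nickel): (empty)
After 11 (gather 5 nickel): nickel=5

Answer: no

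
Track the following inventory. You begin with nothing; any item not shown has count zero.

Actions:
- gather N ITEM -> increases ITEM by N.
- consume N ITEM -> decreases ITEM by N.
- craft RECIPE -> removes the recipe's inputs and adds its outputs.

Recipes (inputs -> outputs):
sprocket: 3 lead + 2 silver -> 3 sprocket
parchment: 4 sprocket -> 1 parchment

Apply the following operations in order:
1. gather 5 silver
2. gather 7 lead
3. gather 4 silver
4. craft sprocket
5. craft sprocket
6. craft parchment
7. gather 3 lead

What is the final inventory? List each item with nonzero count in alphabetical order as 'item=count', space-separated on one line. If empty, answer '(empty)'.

Answer: lead=4 parchment=1 silver=5 sprocket=2

Derivation:
After 1 (gather 5 silver): silver=5
After 2 (gather 7 lead): lead=7 silver=5
After 3 (gather 4 silver): lead=7 silver=9
After 4 (craft sprocket): lead=4 silver=7 sprocket=3
After 5 (craft sprocket): lead=1 silver=5 sprocket=6
After 6 (craft parchment): lead=1 parchment=1 silver=5 sprocket=2
After 7 (gather 3 lead): lead=4 parchment=1 silver=5 sprocket=2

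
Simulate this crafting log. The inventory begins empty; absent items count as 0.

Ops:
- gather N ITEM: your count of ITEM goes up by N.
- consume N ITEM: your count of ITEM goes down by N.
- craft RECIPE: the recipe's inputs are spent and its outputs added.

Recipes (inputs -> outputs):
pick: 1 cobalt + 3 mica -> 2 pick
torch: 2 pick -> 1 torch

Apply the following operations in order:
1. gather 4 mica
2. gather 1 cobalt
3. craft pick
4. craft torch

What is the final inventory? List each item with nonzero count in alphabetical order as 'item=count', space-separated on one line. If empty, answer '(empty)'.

Answer: mica=1 torch=1

Derivation:
After 1 (gather 4 mica): mica=4
After 2 (gather 1 cobalt): cobalt=1 mica=4
After 3 (craft pick): mica=1 pick=2
After 4 (craft torch): mica=1 torch=1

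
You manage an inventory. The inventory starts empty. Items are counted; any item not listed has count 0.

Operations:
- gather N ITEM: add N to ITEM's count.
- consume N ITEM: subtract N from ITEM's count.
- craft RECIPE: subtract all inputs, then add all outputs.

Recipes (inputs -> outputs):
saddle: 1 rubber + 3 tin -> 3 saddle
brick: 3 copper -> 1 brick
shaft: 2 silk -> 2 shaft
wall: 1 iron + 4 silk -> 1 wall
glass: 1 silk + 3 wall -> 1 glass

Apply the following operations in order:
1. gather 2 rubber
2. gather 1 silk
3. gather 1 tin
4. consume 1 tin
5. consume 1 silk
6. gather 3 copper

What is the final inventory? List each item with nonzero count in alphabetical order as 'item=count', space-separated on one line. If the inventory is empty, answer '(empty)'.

Answer: copper=3 rubber=2

Derivation:
After 1 (gather 2 rubber): rubber=2
After 2 (gather 1 silk): rubber=2 silk=1
After 3 (gather 1 tin): rubber=2 silk=1 tin=1
After 4 (consume 1 tin): rubber=2 silk=1
After 5 (consume 1 silk): rubber=2
After 6 (gather 3 copper): copper=3 rubber=2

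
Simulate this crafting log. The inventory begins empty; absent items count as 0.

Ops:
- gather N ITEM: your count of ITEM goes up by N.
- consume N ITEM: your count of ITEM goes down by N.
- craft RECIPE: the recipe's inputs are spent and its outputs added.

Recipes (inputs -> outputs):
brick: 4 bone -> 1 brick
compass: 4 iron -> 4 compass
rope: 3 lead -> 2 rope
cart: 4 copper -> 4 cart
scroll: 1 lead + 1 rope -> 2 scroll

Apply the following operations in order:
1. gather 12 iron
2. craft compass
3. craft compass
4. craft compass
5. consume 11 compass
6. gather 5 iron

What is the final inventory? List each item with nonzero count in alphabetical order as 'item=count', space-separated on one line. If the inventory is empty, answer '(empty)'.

After 1 (gather 12 iron): iron=12
After 2 (craft compass): compass=4 iron=8
After 3 (craft compass): compass=8 iron=4
After 4 (craft compass): compass=12
After 5 (consume 11 compass): compass=1
After 6 (gather 5 iron): compass=1 iron=5

Answer: compass=1 iron=5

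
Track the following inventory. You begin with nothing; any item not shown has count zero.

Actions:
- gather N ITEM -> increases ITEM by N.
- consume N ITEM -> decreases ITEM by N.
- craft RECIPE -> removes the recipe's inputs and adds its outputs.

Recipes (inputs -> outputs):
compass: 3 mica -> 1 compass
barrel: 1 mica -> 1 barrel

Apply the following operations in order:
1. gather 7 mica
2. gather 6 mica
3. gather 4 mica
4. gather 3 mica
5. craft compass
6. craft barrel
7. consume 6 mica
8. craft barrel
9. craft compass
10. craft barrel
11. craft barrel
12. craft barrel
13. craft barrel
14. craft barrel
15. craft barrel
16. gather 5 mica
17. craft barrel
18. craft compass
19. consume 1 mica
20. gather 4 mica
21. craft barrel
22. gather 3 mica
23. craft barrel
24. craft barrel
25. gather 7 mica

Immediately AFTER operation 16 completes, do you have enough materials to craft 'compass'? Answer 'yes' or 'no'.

After 1 (gather 7 mica): mica=7
After 2 (gather 6 mica): mica=13
After 3 (gather 4 mica): mica=17
After 4 (gather 3 mica): mica=20
After 5 (craft compass): compass=1 mica=17
After 6 (craft barrel): barrel=1 compass=1 mica=16
After 7 (consume 6 mica): barrel=1 compass=1 mica=10
After 8 (craft barrel): barrel=2 compass=1 mica=9
After 9 (craft compass): barrel=2 compass=2 mica=6
After 10 (craft barrel): barrel=3 compass=2 mica=5
After 11 (craft barrel): barrel=4 compass=2 mica=4
After 12 (craft barrel): barrel=5 compass=2 mica=3
After 13 (craft barrel): barrel=6 compass=2 mica=2
After 14 (craft barrel): barrel=7 compass=2 mica=1
After 15 (craft barrel): barrel=8 compass=2
After 16 (gather 5 mica): barrel=8 compass=2 mica=5

Answer: yes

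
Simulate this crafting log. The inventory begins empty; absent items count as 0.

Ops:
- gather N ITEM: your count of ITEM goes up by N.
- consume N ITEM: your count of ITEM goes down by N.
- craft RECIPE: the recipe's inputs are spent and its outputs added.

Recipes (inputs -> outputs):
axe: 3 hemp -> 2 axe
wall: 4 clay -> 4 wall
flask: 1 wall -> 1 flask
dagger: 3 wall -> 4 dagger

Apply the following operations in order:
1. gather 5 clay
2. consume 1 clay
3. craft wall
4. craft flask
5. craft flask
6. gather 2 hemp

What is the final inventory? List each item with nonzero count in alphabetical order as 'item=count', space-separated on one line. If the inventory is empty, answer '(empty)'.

Answer: flask=2 hemp=2 wall=2

Derivation:
After 1 (gather 5 clay): clay=5
After 2 (consume 1 clay): clay=4
After 3 (craft wall): wall=4
After 4 (craft flask): flask=1 wall=3
After 5 (craft flask): flask=2 wall=2
After 6 (gather 2 hemp): flask=2 hemp=2 wall=2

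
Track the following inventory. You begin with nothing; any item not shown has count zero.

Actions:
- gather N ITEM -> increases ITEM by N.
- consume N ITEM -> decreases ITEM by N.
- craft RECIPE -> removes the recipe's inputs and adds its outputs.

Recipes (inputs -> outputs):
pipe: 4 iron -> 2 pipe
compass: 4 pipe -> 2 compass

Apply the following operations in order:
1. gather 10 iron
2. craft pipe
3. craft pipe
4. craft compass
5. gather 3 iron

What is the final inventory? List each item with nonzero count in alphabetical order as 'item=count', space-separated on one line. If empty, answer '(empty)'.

After 1 (gather 10 iron): iron=10
After 2 (craft pipe): iron=6 pipe=2
After 3 (craft pipe): iron=2 pipe=4
After 4 (craft compass): compass=2 iron=2
After 5 (gather 3 iron): compass=2 iron=5

Answer: compass=2 iron=5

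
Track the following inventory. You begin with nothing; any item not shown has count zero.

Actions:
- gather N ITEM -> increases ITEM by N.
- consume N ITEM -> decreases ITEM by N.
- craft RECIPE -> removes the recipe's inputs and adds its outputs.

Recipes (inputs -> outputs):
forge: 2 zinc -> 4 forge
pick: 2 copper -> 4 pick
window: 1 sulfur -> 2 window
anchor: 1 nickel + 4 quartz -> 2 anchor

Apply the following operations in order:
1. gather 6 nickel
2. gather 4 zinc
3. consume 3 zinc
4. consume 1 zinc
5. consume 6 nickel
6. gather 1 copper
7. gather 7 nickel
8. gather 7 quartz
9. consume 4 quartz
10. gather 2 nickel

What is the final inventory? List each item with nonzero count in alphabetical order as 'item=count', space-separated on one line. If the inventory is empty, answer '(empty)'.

Answer: copper=1 nickel=9 quartz=3

Derivation:
After 1 (gather 6 nickel): nickel=6
After 2 (gather 4 zinc): nickel=6 zinc=4
After 3 (consume 3 zinc): nickel=6 zinc=1
After 4 (consume 1 zinc): nickel=6
After 5 (consume 6 nickel): (empty)
After 6 (gather 1 copper): copper=1
After 7 (gather 7 nickel): copper=1 nickel=7
After 8 (gather 7 quartz): copper=1 nickel=7 quartz=7
After 9 (consume 4 quartz): copper=1 nickel=7 quartz=3
After 10 (gather 2 nickel): copper=1 nickel=9 quartz=3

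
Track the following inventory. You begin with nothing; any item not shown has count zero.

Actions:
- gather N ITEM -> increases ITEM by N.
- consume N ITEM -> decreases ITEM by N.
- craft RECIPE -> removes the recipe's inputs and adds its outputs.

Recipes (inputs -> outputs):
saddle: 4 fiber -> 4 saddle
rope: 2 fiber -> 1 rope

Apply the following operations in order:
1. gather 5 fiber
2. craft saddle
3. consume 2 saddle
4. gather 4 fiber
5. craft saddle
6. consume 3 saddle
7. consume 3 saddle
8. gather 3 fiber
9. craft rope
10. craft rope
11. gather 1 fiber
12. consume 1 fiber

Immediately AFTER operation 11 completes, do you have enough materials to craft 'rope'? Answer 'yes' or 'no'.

Answer: no

Derivation:
After 1 (gather 5 fiber): fiber=5
After 2 (craft saddle): fiber=1 saddle=4
After 3 (consume 2 saddle): fiber=1 saddle=2
After 4 (gather 4 fiber): fiber=5 saddle=2
After 5 (craft saddle): fiber=1 saddle=6
After 6 (consume 3 saddle): fiber=1 saddle=3
After 7 (consume 3 saddle): fiber=1
After 8 (gather 3 fiber): fiber=4
After 9 (craft rope): fiber=2 rope=1
After 10 (craft rope): rope=2
After 11 (gather 1 fiber): fiber=1 rope=2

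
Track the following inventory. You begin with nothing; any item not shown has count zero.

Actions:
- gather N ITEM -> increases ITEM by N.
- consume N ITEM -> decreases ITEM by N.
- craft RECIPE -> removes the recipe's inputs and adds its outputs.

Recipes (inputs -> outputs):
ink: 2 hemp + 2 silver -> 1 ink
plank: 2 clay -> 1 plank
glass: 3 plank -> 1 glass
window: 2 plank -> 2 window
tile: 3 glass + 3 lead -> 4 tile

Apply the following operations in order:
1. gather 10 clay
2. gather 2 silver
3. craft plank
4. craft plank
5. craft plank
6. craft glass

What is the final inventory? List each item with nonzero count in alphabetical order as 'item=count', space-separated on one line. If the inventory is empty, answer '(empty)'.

Answer: clay=4 glass=1 silver=2

Derivation:
After 1 (gather 10 clay): clay=10
After 2 (gather 2 silver): clay=10 silver=2
After 3 (craft plank): clay=8 plank=1 silver=2
After 4 (craft plank): clay=6 plank=2 silver=2
After 5 (craft plank): clay=4 plank=3 silver=2
After 6 (craft glass): clay=4 glass=1 silver=2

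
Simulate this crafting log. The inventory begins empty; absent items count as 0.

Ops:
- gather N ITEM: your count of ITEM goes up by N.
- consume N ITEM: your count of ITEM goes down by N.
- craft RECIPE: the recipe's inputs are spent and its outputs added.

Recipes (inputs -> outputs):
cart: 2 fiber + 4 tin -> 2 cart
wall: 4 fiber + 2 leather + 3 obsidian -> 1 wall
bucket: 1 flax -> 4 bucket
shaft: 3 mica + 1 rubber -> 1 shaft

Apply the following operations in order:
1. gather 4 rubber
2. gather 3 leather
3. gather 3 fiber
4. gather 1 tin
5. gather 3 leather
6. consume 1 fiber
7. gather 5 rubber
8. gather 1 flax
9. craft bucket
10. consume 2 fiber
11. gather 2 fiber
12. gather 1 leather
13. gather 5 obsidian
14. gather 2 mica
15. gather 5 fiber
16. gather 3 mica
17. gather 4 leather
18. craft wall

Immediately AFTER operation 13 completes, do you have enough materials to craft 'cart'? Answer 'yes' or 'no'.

After 1 (gather 4 rubber): rubber=4
After 2 (gather 3 leather): leather=3 rubber=4
After 3 (gather 3 fiber): fiber=3 leather=3 rubber=4
After 4 (gather 1 tin): fiber=3 leather=3 rubber=4 tin=1
After 5 (gather 3 leather): fiber=3 leather=6 rubber=4 tin=1
After 6 (consume 1 fiber): fiber=2 leather=6 rubber=4 tin=1
After 7 (gather 5 rubber): fiber=2 leather=6 rubber=9 tin=1
After 8 (gather 1 flax): fiber=2 flax=1 leather=6 rubber=9 tin=1
After 9 (craft bucket): bucket=4 fiber=2 leather=6 rubber=9 tin=1
After 10 (consume 2 fiber): bucket=4 leather=6 rubber=9 tin=1
After 11 (gather 2 fiber): bucket=4 fiber=2 leather=6 rubber=9 tin=1
After 12 (gather 1 leather): bucket=4 fiber=2 leather=7 rubber=9 tin=1
After 13 (gather 5 obsidian): bucket=4 fiber=2 leather=7 obsidian=5 rubber=9 tin=1

Answer: no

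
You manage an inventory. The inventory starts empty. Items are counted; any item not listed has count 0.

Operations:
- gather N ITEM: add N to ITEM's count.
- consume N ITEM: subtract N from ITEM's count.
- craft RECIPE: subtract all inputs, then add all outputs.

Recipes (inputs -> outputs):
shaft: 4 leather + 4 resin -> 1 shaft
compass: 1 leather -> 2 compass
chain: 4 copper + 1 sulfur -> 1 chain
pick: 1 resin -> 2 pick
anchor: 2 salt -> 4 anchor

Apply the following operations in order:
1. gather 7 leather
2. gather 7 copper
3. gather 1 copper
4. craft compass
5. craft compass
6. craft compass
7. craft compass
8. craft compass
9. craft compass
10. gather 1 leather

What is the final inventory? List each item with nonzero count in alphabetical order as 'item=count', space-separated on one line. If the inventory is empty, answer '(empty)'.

Answer: compass=12 copper=8 leather=2

Derivation:
After 1 (gather 7 leather): leather=7
After 2 (gather 7 copper): copper=7 leather=7
After 3 (gather 1 copper): copper=8 leather=7
After 4 (craft compass): compass=2 copper=8 leather=6
After 5 (craft compass): compass=4 copper=8 leather=5
After 6 (craft compass): compass=6 copper=8 leather=4
After 7 (craft compass): compass=8 copper=8 leather=3
After 8 (craft compass): compass=10 copper=8 leather=2
After 9 (craft compass): compass=12 copper=8 leather=1
After 10 (gather 1 leather): compass=12 copper=8 leather=2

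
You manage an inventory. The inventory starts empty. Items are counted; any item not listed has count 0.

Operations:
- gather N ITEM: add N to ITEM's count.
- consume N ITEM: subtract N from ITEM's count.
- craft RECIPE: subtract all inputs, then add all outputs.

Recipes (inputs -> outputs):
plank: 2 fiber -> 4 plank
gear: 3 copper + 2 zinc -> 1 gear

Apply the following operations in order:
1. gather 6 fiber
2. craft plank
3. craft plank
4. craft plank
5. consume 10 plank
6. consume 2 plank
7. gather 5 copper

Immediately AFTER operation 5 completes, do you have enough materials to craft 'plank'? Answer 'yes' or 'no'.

Answer: no

Derivation:
After 1 (gather 6 fiber): fiber=6
After 2 (craft plank): fiber=4 plank=4
After 3 (craft plank): fiber=2 plank=8
After 4 (craft plank): plank=12
After 5 (consume 10 plank): plank=2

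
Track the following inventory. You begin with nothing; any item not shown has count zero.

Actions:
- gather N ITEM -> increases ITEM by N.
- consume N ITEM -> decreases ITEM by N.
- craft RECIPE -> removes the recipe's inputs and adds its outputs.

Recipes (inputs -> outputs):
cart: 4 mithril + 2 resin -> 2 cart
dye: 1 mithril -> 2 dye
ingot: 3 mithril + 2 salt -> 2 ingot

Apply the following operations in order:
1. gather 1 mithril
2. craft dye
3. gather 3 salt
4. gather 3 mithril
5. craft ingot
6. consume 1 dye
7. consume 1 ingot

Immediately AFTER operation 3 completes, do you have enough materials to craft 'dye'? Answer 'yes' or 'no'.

After 1 (gather 1 mithril): mithril=1
After 2 (craft dye): dye=2
After 3 (gather 3 salt): dye=2 salt=3

Answer: no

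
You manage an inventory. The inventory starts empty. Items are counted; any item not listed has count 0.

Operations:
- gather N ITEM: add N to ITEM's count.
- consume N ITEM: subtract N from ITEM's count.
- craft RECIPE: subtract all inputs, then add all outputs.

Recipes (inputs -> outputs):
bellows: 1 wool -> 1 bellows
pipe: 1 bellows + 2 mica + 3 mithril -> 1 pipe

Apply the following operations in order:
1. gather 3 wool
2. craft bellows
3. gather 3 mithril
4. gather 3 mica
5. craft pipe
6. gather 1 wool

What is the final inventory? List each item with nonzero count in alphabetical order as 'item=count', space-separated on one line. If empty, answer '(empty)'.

Answer: mica=1 pipe=1 wool=3

Derivation:
After 1 (gather 3 wool): wool=3
After 2 (craft bellows): bellows=1 wool=2
After 3 (gather 3 mithril): bellows=1 mithril=3 wool=2
After 4 (gather 3 mica): bellows=1 mica=3 mithril=3 wool=2
After 5 (craft pipe): mica=1 pipe=1 wool=2
After 6 (gather 1 wool): mica=1 pipe=1 wool=3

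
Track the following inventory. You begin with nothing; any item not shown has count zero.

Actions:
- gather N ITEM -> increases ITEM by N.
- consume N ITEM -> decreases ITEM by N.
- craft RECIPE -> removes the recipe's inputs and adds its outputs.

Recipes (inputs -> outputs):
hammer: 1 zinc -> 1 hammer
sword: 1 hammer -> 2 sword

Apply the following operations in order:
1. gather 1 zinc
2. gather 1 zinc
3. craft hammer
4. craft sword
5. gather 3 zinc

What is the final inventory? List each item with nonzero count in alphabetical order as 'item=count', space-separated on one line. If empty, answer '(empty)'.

Answer: sword=2 zinc=4

Derivation:
After 1 (gather 1 zinc): zinc=1
After 2 (gather 1 zinc): zinc=2
After 3 (craft hammer): hammer=1 zinc=1
After 4 (craft sword): sword=2 zinc=1
After 5 (gather 3 zinc): sword=2 zinc=4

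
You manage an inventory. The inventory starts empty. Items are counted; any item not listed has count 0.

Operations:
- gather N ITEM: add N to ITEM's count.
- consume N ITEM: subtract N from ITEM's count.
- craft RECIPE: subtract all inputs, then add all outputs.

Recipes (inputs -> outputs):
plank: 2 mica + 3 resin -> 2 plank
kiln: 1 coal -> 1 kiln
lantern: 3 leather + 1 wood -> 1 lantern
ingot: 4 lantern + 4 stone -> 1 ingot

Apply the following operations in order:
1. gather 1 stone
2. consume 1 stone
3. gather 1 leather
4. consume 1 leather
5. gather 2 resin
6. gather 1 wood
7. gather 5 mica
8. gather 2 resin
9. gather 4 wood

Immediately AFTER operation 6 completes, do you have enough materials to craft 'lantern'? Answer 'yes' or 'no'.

Answer: no

Derivation:
After 1 (gather 1 stone): stone=1
After 2 (consume 1 stone): (empty)
After 3 (gather 1 leather): leather=1
After 4 (consume 1 leather): (empty)
After 5 (gather 2 resin): resin=2
After 6 (gather 1 wood): resin=2 wood=1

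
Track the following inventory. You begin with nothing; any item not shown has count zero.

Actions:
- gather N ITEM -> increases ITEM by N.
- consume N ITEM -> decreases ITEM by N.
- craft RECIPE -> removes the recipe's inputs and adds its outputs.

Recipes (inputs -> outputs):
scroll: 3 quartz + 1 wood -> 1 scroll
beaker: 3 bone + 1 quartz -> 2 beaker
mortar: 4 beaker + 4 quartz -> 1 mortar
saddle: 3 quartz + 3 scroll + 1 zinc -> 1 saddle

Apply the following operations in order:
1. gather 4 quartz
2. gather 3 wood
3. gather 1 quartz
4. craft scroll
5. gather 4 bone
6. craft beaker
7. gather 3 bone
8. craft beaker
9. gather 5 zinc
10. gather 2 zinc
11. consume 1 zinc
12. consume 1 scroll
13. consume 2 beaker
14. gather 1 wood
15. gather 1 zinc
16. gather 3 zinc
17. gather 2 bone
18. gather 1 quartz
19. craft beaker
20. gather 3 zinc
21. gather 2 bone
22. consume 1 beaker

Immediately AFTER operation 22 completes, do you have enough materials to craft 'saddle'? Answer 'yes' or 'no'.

After 1 (gather 4 quartz): quartz=4
After 2 (gather 3 wood): quartz=4 wood=3
After 3 (gather 1 quartz): quartz=5 wood=3
After 4 (craft scroll): quartz=2 scroll=1 wood=2
After 5 (gather 4 bone): bone=4 quartz=2 scroll=1 wood=2
After 6 (craft beaker): beaker=2 bone=1 quartz=1 scroll=1 wood=2
After 7 (gather 3 bone): beaker=2 bone=4 quartz=1 scroll=1 wood=2
After 8 (craft beaker): beaker=4 bone=1 scroll=1 wood=2
After 9 (gather 5 zinc): beaker=4 bone=1 scroll=1 wood=2 zinc=5
After 10 (gather 2 zinc): beaker=4 bone=1 scroll=1 wood=2 zinc=7
After 11 (consume 1 zinc): beaker=4 bone=1 scroll=1 wood=2 zinc=6
After 12 (consume 1 scroll): beaker=4 bone=1 wood=2 zinc=6
After 13 (consume 2 beaker): beaker=2 bone=1 wood=2 zinc=6
After 14 (gather 1 wood): beaker=2 bone=1 wood=3 zinc=6
After 15 (gather 1 zinc): beaker=2 bone=1 wood=3 zinc=7
After 16 (gather 3 zinc): beaker=2 bone=1 wood=3 zinc=10
After 17 (gather 2 bone): beaker=2 bone=3 wood=3 zinc=10
After 18 (gather 1 quartz): beaker=2 bone=3 quartz=1 wood=3 zinc=10
After 19 (craft beaker): beaker=4 wood=3 zinc=10
After 20 (gather 3 zinc): beaker=4 wood=3 zinc=13
After 21 (gather 2 bone): beaker=4 bone=2 wood=3 zinc=13
After 22 (consume 1 beaker): beaker=3 bone=2 wood=3 zinc=13

Answer: no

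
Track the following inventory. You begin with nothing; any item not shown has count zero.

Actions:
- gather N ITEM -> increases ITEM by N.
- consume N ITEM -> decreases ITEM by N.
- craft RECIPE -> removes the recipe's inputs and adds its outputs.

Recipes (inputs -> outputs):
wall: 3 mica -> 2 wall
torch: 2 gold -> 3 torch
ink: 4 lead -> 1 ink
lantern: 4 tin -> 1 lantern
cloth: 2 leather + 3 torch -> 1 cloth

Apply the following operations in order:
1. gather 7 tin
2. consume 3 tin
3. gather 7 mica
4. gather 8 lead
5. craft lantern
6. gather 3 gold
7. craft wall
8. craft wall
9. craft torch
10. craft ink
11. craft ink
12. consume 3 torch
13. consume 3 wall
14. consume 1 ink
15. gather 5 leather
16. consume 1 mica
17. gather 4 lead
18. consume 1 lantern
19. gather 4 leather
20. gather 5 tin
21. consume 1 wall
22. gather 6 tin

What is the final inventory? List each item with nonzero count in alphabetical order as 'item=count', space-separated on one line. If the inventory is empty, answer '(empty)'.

Answer: gold=1 ink=1 lead=4 leather=9 tin=11

Derivation:
After 1 (gather 7 tin): tin=7
After 2 (consume 3 tin): tin=4
After 3 (gather 7 mica): mica=7 tin=4
After 4 (gather 8 lead): lead=8 mica=7 tin=4
After 5 (craft lantern): lantern=1 lead=8 mica=7
After 6 (gather 3 gold): gold=3 lantern=1 lead=8 mica=7
After 7 (craft wall): gold=3 lantern=1 lead=8 mica=4 wall=2
After 8 (craft wall): gold=3 lantern=1 lead=8 mica=1 wall=4
After 9 (craft torch): gold=1 lantern=1 lead=8 mica=1 torch=3 wall=4
After 10 (craft ink): gold=1 ink=1 lantern=1 lead=4 mica=1 torch=3 wall=4
After 11 (craft ink): gold=1 ink=2 lantern=1 mica=1 torch=3 wall=4
After 12 (consume 3 torch): gold=1 ink=2 lantern=1 mica=1 wall=4
After 13 (consume 3 wall): gold=1 ink=2 lantern=1 mica=1 wall=1
After 14 (consume 1 ink): gold=1 ink=1 lantern=1 mica=1 wall=1
After 15 (gather 5 leather): gold=1 ink=1 lantern=1 leather=5 mica=1 wall=1
After 16 (consume 1 mica): gold=1 ink=1 lantern=1 leather=5 wall=1
After 17 (gather 4 lead): gold=1 ink=1 lantern=1 lead=4 leather=5 wall=1
After 18 (consume 1 lantern): gold=1 ink=1 lead=4 leather=5 wall=1
After 19 (gather 4 leather): gold=1 ink=1 lead=4 leather=9 wall=1
After 20 (gather 5 tin): gold=1 ink=1 lead=4 leather=9 tin=5 wall=1
After 21 (consume 1 wall): gold=1 ink=1 lead=4 leather=9 tin=5
After 22 (gather 6 tin): gold=1 ink=1 lead=4 leather=9 tin=11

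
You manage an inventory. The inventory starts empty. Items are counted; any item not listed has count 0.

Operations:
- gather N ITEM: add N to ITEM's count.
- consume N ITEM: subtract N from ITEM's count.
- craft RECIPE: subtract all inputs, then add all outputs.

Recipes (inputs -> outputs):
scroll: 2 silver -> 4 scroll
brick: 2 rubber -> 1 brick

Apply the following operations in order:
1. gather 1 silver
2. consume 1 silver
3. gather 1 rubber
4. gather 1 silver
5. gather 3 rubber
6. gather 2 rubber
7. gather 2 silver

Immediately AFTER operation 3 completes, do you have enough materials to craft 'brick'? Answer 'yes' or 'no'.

Answer: no

Derivation:
After 1 (gather 1 silver): silver=1
After 2 (consume 1 silver): (empty)
After 3 (gather 1 rubber): rubber=1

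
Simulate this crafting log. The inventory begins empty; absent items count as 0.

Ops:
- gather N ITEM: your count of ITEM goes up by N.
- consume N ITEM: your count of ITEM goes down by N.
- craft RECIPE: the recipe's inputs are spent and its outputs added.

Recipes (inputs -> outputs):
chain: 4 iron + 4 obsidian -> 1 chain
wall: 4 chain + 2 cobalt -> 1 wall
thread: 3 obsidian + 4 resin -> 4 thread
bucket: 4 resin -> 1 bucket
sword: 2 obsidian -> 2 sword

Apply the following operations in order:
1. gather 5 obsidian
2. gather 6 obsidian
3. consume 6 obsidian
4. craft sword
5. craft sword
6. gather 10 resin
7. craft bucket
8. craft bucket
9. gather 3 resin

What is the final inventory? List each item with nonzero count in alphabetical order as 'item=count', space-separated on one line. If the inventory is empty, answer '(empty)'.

After 1 (gather 5 obsidian): obsidian=5
After 2 (gather 6 obsidian): obsidian=11
After 3 (consume 6 obsidian): obsidian=5
After 4 (craft sword): obsidian=3 sword=2
After 5 (craft sword): obsidian=1 sword=4
After 6 (gather 10 resin): obsidian=1 resin=10 sword=4
After 7 (craft bucket): bucket=1 obsidian=1 resin=6 sword=4
After 8 (craft bucket): bucket=2 obsidian=1 resin=2 sword=4
After 9 (gather 3 resin): bucket=2 obsidian=1 resin=5 sword=4

Answer: bucket=2 obsidian=1 resin=5 sword=4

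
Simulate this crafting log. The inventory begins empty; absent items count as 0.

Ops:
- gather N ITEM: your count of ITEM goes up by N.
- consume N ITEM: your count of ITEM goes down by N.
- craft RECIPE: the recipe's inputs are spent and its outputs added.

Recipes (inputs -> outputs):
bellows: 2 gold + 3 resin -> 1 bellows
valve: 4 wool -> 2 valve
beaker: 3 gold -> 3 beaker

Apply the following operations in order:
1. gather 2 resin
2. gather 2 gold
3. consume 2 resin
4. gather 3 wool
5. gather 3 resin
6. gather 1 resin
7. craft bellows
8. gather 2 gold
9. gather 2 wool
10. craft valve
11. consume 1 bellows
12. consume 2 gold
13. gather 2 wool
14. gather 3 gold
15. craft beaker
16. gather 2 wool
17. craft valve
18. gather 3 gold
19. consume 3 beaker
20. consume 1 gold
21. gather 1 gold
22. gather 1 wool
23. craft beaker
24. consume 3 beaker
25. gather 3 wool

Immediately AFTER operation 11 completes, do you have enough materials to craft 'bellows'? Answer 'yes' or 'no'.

After 1 (gather 2 resin): resin=2
After 2 (gather 2 gold): gold=2 resin=2
After 3 (consume 2 resin): gold=2
After 4 (gather 3 wool): gold=2 wool=3
After 5 (gather 3 resin): gold=2 resin=3 wool=3
After 6 (gather 1 resin): gold=2 resin=4 wool=3
After 7 (craft bellows): bellows=1 resin=1 wool=3
After 8 (gather 2 gold): bellows=1 gold=2 resin=1 wool=3
After 9 (gather 2 wool): bellows=1 gold=2 resin=1 wool=5
After 10 (craft valve): bellows=1 gold=2 resin=1 valve=2 wool=1
After 11 (consume 1 bellows): gold=2 resin=1 valve=2 wool=1

Answer: no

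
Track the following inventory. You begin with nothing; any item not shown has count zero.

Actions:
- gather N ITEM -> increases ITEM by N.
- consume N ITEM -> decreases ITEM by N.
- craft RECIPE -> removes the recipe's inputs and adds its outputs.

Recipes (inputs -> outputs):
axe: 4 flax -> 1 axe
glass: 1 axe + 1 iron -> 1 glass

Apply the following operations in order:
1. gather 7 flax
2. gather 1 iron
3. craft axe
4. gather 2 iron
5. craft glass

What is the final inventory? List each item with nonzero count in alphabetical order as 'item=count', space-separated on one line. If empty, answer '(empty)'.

After 1 (gather 7 flax): flax=7
After 2 (gather 1 iron): flax=7 iron=1
After 3 (craft axe): axe=1 flax=3 iron=1
After 4 (gather 2 iron): axe=1 flax=3 iron=3
After 5 (craft glass): flax=3 glass=1 iron=2

Answer: flax=3 glass=1 iron=2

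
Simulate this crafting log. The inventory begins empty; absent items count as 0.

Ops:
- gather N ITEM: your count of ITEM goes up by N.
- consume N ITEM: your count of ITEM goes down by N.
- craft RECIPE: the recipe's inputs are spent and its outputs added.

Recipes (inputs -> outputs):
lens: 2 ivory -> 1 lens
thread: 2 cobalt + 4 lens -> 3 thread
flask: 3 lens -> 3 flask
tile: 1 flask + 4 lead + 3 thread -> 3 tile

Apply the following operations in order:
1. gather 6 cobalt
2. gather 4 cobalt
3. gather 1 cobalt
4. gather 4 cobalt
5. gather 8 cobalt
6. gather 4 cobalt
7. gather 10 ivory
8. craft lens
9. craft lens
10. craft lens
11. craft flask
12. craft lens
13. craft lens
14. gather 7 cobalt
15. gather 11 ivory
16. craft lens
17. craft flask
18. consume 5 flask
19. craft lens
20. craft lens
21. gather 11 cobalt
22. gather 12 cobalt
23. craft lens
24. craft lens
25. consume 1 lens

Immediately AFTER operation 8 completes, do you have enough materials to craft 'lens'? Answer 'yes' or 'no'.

After 1 (gather 6 cobalt): cobalt=6
After 2 (gather 4 cobalt): cobalt=10
After 3 (gather 1 cobalt): cobalt=11
After 4 (gather 4 cobalt): cobalt=15
After 5 (gather 8 cobalt): cobalt=23
After 6 (gather 4 cobalt): cobalt=27
After 7 (gather 10 ivory): cobalt=27 ivory=10
After 8 (craft lens): cobalt=27 ivory=8 lens=1

Answer: yes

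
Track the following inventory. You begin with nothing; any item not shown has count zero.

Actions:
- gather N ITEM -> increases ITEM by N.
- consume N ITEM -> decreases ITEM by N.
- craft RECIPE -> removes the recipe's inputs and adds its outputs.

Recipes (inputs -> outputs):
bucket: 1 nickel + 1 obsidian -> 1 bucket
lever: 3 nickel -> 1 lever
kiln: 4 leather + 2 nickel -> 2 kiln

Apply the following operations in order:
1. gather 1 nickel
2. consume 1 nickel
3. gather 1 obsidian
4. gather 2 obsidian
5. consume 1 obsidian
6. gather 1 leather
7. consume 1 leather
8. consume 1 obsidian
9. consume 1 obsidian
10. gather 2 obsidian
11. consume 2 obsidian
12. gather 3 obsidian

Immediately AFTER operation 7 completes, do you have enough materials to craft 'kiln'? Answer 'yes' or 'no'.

After 1 (gather 1 nickel): nickel=1
After 2 (consume 1 nickel): (empty)
After 3 (gather 1 obsidian): obsidian=1
After 4 (gather 2 obsidian): obsidian=3
After 5 (consume 1 obsidian): obsidian=2
After 6 (gather 1 leather): leather=1 obsidian=2
After 7 (consume 1 leather): obsidian=2

Answer: no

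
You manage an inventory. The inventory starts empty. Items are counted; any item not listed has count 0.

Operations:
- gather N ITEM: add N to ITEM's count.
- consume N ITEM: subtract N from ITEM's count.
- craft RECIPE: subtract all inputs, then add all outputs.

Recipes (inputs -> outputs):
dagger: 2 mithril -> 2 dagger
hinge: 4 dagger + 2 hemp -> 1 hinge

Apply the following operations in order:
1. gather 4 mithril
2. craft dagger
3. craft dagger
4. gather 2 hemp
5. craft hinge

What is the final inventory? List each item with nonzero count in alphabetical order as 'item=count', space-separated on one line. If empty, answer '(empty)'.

After 1 (gather 4 mithril): mithril=4
After 2 (craft dagger): dagger=2 mithril=2
After 3 (craft dagger): dagger=4
After 4 (gather 2 hemp): dagger=4 hemp=2
After 5 (craft hinge): hinge=1

Answer: hinge=1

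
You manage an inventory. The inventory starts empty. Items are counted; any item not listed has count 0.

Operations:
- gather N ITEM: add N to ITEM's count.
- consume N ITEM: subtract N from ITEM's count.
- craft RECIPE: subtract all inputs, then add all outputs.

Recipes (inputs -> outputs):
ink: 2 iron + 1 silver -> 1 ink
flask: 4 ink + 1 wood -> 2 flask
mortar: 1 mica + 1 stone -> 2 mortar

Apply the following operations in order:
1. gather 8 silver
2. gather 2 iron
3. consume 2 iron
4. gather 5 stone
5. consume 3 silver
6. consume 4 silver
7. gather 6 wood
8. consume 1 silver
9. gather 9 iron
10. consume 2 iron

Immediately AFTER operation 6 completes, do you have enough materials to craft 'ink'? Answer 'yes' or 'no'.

Answer: no

Derivation:
After 1 (gather 8 silver): silver=8
After 2 (gather 2 iron): iron=2 silver=8
After 3 (consume 2 iron): silver=8
After 4 (gather 5 stone): silver=8 stone=5
After 5 (consume 3 silver): silver=5 stone=5
After 6 (consume 4 silver): silver=1 stone=5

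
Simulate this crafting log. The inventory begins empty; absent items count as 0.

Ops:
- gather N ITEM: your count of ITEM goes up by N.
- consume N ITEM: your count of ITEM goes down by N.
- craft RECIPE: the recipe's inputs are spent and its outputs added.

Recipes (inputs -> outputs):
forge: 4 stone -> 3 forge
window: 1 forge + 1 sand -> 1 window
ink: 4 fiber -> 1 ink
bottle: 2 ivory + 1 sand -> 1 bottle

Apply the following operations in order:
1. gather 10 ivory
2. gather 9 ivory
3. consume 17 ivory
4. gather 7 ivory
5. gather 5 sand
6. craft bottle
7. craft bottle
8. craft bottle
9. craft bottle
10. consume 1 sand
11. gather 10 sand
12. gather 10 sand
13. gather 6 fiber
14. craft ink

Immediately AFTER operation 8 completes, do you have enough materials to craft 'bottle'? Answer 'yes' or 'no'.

After 1 (gather 10 ivory): ivory=10
After 2 (gather 9 ivory): ivory=19
After 3 (consume 17 ivory): ivory=2
After 4 (gather 7 ivory): ivory=9
After 5 (gather 5 sand): ivory=9 sand=5
After 6 (craft bottle): bottle=1 ivory=7 sand=4
After 7 (craft bottle): bottle=2 ivory=5 sand=3
After 8 (craft bottle): bottle=3 ivory=3 sand=2

Answer: yes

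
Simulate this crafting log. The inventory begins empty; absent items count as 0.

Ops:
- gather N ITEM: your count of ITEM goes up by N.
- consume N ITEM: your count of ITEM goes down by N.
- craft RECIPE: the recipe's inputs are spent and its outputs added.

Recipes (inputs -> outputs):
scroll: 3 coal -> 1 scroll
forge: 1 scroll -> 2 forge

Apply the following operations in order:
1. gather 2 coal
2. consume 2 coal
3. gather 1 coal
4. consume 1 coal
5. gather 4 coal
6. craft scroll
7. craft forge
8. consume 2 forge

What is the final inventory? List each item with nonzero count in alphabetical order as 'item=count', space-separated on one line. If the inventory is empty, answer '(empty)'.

Answer: coal=1

Derivation:
After 1 (gather 2 coal): coal=2
After 2 (consume 2 coal): (empty)
After 3 (gather 1 coal): coal=1
After 4 (consume 1 coal): (empty)
After 5 (gather 4 coal): coal=4
After 6 (craft scroll): coal=1 scroll=1
After 7 (craft forge): coal=1 forge=2
After 8 (consume 2 forge): coal=1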